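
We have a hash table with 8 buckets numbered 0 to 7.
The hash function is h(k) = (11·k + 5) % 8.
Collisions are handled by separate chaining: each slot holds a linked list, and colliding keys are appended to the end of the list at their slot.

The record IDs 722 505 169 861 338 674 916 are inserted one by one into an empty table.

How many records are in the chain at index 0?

2

Insert 722: h=3, bucket 3 empty → new chain.
Insert 505: h=0, bucket 0 empty → new chain.
Insert 169: h=0, bucket 0 nonempty → append to chain.
Insert 861: h=4, bucket 4 empty → new chain.
Insert 338: h=3, bucket 3 nonempty → append to chain.
Insert 674: h=3, bucket 3 nonempty → append to chain.
Insert 916: h=1, bucket 1 empty → new chain.
Final buckets:
0: 505 -> 169
1: 916
2: ∅
3: 722 -> 338 -> 674
4: 861
5: ∅
6: ∅
7: ∅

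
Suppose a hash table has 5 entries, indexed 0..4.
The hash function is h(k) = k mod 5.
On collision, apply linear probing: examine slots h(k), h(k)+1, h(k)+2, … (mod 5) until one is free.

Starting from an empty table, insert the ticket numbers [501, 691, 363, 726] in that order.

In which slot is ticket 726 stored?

501: h=1 => slot 1
691: h=1, probe 1,2 => slot 2
363: h=3 => slot 3
726: h=1, probe 1,2,3,4 => slot 4
Table: [., 501, 691, 363, 726]

4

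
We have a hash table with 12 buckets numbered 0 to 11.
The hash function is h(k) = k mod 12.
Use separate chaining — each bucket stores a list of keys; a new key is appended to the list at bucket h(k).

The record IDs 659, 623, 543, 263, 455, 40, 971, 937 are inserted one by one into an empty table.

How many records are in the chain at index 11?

5

Insert 659: h=11, bucket 11 empty → new chain.
Insert 623: h=11, bucket 11 nonempty → append to chain.
Insert 543: h=3, bucket 3 empty → new chain.
Insert 263: h=11, bucket 11 nonempty → append to chain.
Insert 455: h=11, bucket 11 nonempty → append to chain.
Insert 40: h=4, bucket 4 empty → new chain.
Insert 971: h=11, bucket 11 nonempty → append to chain.
Insert 937: h=1, bucket 1 empty → new chain.
Final buckets:
0: —
1: 937
2: —
3: 543
4: 40
5: —
6: —
7: —
8: —
9: —
10: —
11: 659 -> 623 -> 263 -> 455 -> 971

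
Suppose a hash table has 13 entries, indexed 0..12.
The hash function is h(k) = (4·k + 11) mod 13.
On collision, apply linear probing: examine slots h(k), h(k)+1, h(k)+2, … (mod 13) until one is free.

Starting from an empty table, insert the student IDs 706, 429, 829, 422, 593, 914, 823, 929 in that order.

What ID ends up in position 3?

706 hashes to 1; slot 1 is free -> place at 1.
429 hashes to 11; slot 11 is free -> place at 11.
829 hashes to 12; slot 12 is free -> place at 12.
422 hashes to 9; slot 9 is free -> place at 9.
593 hashes to 4; slot 4 is free -> place at 4.
914 hashes to 1; 1 taken -> place at 2.
823 hashes to 1; 1,2 taken -> place at 3.
929 hashes to 9; 9 taken -> place at 10.
Table: [., 706, 914, 823, 593, ., ., ., ., 422, 929, 429, 829]

823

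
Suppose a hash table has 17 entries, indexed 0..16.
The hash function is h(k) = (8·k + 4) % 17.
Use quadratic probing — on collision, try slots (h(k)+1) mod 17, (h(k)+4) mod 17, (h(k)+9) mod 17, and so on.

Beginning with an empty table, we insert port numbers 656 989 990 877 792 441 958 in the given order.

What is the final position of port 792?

3

656 hashes to 16; slot 16 is free => place at 16.
989 hashes to 11; slot 11 is free => place at 11.
990 hashes to 2; slot 2 is free => place at 2.
877 hashes to 16; 16 taken => place at 0.
792 hashes to 16; 16,0 taken => place at 3.
441 hashes to 13; slot 13 is free => place at 13.
958 hashes to 1; slot 1 is free => place at 1.
Table: [877, 958, 990, 792, —, —, —, —, —, —, —, 989, —, 441, —, —, 656]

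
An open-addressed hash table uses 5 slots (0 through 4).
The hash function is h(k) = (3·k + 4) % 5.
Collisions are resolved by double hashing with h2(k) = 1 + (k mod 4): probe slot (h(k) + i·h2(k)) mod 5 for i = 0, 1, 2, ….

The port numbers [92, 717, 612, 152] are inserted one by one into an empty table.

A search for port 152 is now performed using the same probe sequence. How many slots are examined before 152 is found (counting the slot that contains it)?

92: h=0 → slot 0
717: h=0, h2=2, probe 0,2 → slot 2
612: h=0, h2=1, probe 0,1 → slot 1
152: h=0, h2=1, probe 0,1,2,3 → slot 3
Table: [92, 612, 717, 152, —]
Lookup 152: h=0, h2=1, probe 0,1,2,3 → found at 3.

4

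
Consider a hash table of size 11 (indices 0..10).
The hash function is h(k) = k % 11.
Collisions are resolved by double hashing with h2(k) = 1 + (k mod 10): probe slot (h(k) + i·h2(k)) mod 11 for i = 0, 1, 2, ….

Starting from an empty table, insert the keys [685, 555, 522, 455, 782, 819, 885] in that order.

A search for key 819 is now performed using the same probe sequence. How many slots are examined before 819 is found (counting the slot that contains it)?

4

685: h=3 -> slot 3
555: h=5 -> slot 5
522: h=5, h2=3, probe 5,8 -> slot 8
455: h=4 -> slot 4
782: h=1 -> slot 1
819: h=5, h2=10, probe 5,4,3,2 -> slot 2
885: h=5, h2=6, probe 5,0 -> slot 0
Table: [885, 782, 819, 685, 455, 555, _, _, 522, _, _]
Lookup 819: h=5, h2=10, probe 5,4,3,2 → found at 2.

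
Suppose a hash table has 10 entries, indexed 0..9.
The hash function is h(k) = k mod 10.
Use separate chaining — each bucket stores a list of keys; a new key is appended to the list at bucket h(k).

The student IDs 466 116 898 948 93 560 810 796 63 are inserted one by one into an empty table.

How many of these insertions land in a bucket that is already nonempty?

466 -> bucket 6
116 -> bucket 6 (collision)
898 -> bucket 8
948 -> bucket 8 (collision)
93 -> bucket 3
560 -> bucket 0
810 -> bucket 0 (collision)
796 -> bucket 6 (collision)
63 -> bucket 3 (collision)
Final buckets:
0: 560 -> 810
1: ∅
2: ∅
3: 93 -> 63
4: ∅
5: ∅
6: 466 -> 116 -> 796
7: ∅
8: 898 -> 948
9: ∅

5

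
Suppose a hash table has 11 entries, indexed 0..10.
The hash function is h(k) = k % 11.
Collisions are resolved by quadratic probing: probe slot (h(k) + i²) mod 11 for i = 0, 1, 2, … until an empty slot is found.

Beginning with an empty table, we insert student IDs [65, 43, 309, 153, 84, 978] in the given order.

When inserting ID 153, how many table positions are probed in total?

65: h=10 -> slot 10
43: h=10, probe 10,0 -> slot 0
309: h=1 -> slot 1
153: h=10, probe 10,0,3 -> slot 3
84: h=7 -> slot 7
978: h=10, probe 10,0,3,8 -> slot 8
Table: [43, 309, —, 153, —, —, —, 84, 978, —, 65]

3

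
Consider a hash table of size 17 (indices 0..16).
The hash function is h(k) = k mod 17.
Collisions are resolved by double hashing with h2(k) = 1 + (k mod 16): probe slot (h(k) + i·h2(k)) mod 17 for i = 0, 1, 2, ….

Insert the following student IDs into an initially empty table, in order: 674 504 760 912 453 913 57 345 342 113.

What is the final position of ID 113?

674 hashes to 11; slot 11 is free => place at 11.
504 hashes to 11, h2=9; 11 taken => place at 3.
760 hashes to 12; slot 12 is free => place at 12.
912 hashes to 11, h2=1; 11,12 taken => place at 13.
453 hashes to 11, h2=6; 11 taken => place at 0.
913 hashes to 12, h2=2; 12 taken => place at 14.
57 hashes to 6; slot 6 is free => place at 6.
345 hashes to 5; slot 5 is free => place at 5.
342 hashes to 2; slot 2 is free => place at 2.
113 hashes to 11, h2=2; 11,13 taken => place at 15.
Table: [453, -, 342, 504, -, 345, 57, -, -, -, -, 674, 760, 912, 913, 113, -]

15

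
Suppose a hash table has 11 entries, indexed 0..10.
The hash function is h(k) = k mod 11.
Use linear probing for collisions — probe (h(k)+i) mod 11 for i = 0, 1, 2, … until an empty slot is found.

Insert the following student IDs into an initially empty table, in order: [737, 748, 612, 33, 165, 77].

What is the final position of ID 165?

737: h=0 → slot 0
748: h=0, probe 0,1 → slot 1
612: h=7 → slot 7
33: h=0, probe 0,1,2 → slot 2
165: h=0, probe 0,1,2,3 → slot 3
77: h=0, probe 0,1,2,3,4 → slot 4
Table: [737, 748, 33, 165, 77, -, -, 612, -, -, -]

3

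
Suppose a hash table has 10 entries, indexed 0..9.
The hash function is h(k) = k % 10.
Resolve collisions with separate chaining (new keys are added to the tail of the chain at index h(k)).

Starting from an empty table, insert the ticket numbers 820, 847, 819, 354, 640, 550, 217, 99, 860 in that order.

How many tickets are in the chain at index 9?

2

820 → bucket 0
847 → bucket 7
819 → bucket 9
354 → bucket 4
640 → bucket 0 (collision)
550 → bucket 0 (collision)
217 → bucket 7 (collision)
99 → bucket 9 (collision)
860 → bucket 0 (collision)
Final buckets:
0: 820 -> 640 -> 550 -> 860
1: ∅
2: ∅
3: ∅
4: 354
5: ∅
6: ∅
7: 847 -> 217
8: ∅
9: 819 -> 99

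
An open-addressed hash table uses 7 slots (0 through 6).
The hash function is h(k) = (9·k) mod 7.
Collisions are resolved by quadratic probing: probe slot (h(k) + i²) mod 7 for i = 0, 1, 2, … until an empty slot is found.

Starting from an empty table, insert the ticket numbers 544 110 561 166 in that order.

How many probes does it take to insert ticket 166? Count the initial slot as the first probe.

544 hashes to 3; slot 3 is free → place at 3.
110 hashes to 3; 3 taken → place at 4.
561 hashes to 2; slot 2 is free → place at 2.
166 hashes to 3; 3,4 taken → place at 0.
Table: [166, ∅, 561, 544, 110, ∅, ∅]

3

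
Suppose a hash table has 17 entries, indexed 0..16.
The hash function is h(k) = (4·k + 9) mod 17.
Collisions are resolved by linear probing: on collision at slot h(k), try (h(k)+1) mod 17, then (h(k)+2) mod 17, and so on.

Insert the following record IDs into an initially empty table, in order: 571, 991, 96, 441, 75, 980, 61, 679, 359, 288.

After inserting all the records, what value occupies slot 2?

Insert 571: h=15, slot 15 empty => index 15.
Insert 991: h=12, slot 12 empty => index 12.
Insert 96: h=2, slot 2 empty => index 2.
Insert 441: h=5, slot 5 empty => index 5.
Insert 75: h=3, slot 3 empty => index 3.
Insert 980: h=2, slots 2,3 occupied => index 4.
Insert 61: h=15, slot 15 occupied => index 16.
Insert 679: h=5, slot 5 occupied => index 6.
Insert 359: h=0, slot 0 empty => index 0.
Insert 288: h=5, slots 5,6 occupied => index 7.
Table: [359, -, 96, 75, 980, 441, 679, 288, -, -, -, -, 991, -, -, 571, 61]

96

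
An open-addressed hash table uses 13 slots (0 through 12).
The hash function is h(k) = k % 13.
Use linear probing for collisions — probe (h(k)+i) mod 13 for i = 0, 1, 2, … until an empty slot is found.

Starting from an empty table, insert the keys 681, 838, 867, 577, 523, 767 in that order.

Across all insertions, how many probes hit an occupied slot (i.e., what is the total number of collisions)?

681: h=5 → slot 5
838: h=6 → slot 6
867: h=9 → slot 9
577: h=5, probe 5,6,7 → slot 7
523: h=3 → slot 3
767: h=0 → slot 0
Table: [767, ., ., 523, ., 681, 838, 577, ., 867, ., ., .]

2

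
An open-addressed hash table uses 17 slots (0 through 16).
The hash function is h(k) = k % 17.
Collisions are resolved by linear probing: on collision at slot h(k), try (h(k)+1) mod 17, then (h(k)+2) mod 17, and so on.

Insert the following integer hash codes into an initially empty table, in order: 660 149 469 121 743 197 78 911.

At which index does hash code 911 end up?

16

660: h=14 => slot 14
149: h=13 => slot 13
469: h=10 => slot 10
121: h=2 => slot 2
743: h=12 => slot 12
197: h=10, probe 10,11 => slot 11
78: h=10, probe 10,11,12,13,14,15 => slot 15
911: h=10, probe 10,11,12,13,14,15,16 => slot 16
Table: [-, -, 121, -, -, -, -, -, -, -, 469, 197, 743, 149, 660, 78, 911]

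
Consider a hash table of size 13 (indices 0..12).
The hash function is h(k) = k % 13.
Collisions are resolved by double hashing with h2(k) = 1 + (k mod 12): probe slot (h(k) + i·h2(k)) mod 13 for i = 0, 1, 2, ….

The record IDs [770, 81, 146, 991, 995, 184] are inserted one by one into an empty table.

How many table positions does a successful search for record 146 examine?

770 hashes to 3; slot 3 is free → place at 3.
81 hashes to 3, h2=10; 3 taken → place at 0.
146 hashes to 3, h2=3; 3 taken → place at 6.
991 hashes to 3, h2=8; 3 taken → place at 11.
995 hashes to 7; slot 7 is free → place at 7.
184 hashes to 2; slot 2 is free → place at 2.
Table: [81, _, 184, 770, _, _, 146, 995, _, _, _, 991, _]
Lookup 146: h=3, h2=3, probe 3,6 → found at 6.

2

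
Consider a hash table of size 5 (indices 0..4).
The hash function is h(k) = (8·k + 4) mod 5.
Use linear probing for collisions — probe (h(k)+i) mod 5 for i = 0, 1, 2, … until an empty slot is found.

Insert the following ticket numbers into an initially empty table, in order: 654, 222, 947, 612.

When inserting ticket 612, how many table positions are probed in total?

Insert 654: h=1, slot 1 empty => index 1.
Insert 222: h=0, slot 0 empty => index 0.
Insert 947: h=0, slots 0,1 occupied => index 2.
Insert 612: h=0, slots 0,1,2 occupied => index 3.
Table: [222, 654, 947, 612, -]

4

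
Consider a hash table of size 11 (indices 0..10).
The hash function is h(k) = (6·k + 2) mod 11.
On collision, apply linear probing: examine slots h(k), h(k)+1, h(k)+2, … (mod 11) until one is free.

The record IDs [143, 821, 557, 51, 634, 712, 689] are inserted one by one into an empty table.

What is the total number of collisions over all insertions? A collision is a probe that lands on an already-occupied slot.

143 hashes to 2; slot 2 is free -> place at 2.
821 hashes to 0; slot 0 is free -> place at 0.
557 hashes to 0; 0 taken -> place at 1.
51 hashes to 0; 0,1,2 taken -> place at 3.
634 hashes to 0; 0,1,2,3 taken -> place at 4.
712 hashes to 6; slot 6 is free -> place at 6.
689 hashes to 0; 0,1,2,3,4 taken -> place at 5.
Table: [821, 557, 143, 51, 634, 689, 712, -, -, -, -]

13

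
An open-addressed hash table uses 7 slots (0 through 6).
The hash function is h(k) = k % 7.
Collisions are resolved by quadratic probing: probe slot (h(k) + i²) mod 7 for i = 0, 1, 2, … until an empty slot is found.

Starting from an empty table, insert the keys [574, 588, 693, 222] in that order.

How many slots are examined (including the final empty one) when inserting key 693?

3

Insert 574: h=0, slot 0 empty -> index 0.
Insert 588: h=0, slot 0 occupied -> index 1.
Insert 693: h=0, slots 0,1 occupied -> index 4.
Insert 222: h=5, slot 5 empty -> index 5.
Table: [574, 588, —, —, 693, 222, —]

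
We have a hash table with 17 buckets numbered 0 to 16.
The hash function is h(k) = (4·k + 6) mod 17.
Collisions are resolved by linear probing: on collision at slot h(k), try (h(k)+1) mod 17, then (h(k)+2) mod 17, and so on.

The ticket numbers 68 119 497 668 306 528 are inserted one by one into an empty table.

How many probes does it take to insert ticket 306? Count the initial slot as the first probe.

68 hashes to 6; slot 6 is free -> place at 6.
119 hashes to 6; 6 taken -> place at 7.
497 hashes to 5; slot 5 is free -> place at 5.
668 hashes to 9; slot 9 is free -> place at 9.
306 hashes to 6; 6,7 taken -> place at 8.
528 hashes to 10; slot 10 is free -> place at 10.
Table: [., ., ., ., ., 497, 68, 119, 306, 668, 528, ., ., ., ., ., .]

3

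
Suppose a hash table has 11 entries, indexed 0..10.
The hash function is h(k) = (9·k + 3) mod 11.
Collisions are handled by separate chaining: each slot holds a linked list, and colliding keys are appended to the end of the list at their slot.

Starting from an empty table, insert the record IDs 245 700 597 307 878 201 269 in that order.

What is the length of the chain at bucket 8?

3

Insert 245: h=8, bucket 8 empty -> new chain.
Insert 700: h=0, bucket 0 empty -> new chain.
Insert 597: h=8, bucket 8 nonempty -> append to chain.
Insert 307: h=5, bucket 5 empty -> new chain.
Insert 878: h=7, bucket 7 empty -> new chain.
Insert 201: h=8, bucket 8 nonempty -> append to chain.
Insert 269: h=4, bucket 4 empty -> new chain.
Final buckets:
0: 700
1: .
2: .
3: .
4: 269
5: 307
6: .
7: 878
8: 245 -> 597 -> 201
9: .
10: .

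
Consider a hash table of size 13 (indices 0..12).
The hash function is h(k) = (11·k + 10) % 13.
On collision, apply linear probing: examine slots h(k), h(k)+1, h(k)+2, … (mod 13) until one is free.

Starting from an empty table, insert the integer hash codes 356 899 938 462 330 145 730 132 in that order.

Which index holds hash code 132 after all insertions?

11

356: h=0 -> slot 0
899: h=6 -> slot 6
938: h=6, probe 6,7 -> slot 7
462: h=9 -> slot 9
330: h=0, probe 0,1 -> slot 1
145: h=6, probe 6,7,8 -> slot 8
730: h=6, probe 6,7,8,9,10 -> slot 10
132: h=6, probe 6,7,8,9,10,11 -> slot 11
Table: [356, 330, ., ., ., ., 899, 938, 145, 462, 730, 132, .]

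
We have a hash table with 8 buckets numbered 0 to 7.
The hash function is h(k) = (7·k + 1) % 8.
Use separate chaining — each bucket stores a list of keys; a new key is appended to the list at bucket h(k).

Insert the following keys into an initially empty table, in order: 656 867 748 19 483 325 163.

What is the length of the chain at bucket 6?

656 -> bucket 1
867 -> bucket 6
748 -> bucket 5
19 -> bucket 6 (collision)
483 -> bucket 6 (collision)
325 -> bucket 4
163 -> bucket 6 (collision)
Final buckets:
0: _
1: 656
2: _
3: _
4: 325
5: 748
6: 867 -> 19 -> 483 -> 163
7: _

4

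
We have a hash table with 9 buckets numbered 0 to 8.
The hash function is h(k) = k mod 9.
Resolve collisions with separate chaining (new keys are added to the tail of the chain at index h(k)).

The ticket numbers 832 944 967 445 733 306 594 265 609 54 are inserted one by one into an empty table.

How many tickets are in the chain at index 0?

832 → bucket 4
944 → bucket 8
967 → bucket 4 (collision)
445 → bucket 4 (collision)
733 → bucket 4 (collision)
306 → bucket 0
594 → bucket 0 (collision)
265 → bucket 4 (collision)
609 → bucket 6
54 → bucket 0 (collision)
Final buckets:
0: 306 -> 594 -> 54
1: _
2: _
3: _
4: 832 -> 967 -> 445 -> 733 -> 265
5: _
6: 609
7: _
8: 944

3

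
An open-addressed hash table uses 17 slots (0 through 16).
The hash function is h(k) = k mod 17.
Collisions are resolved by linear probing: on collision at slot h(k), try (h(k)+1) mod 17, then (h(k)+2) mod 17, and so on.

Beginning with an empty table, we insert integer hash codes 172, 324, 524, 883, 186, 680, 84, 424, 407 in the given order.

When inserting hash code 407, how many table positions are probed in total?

8

172 hashes to 2; slot 2 is free -> place at 2.
324 hashes to 1; slot 1 is free -> place at 1.
524 hashes to 14; slot 14 is free -> place at 14.
883 hashes to 16; slot 16 is free -> place at 16.
186 hashes to 16; 16 taken -> place at 0.
680 hashes to 0; 0,1,2 taken -> place at 3.
84 hashes to 16; 16,0,1,2,3 taken -> place at 4.
424 hashes to 16; 16,0,1,2,3,4 taken -> place at 5.
407 hashes to 16; 16,0,1,2,3,4,5 taken -> place at 6.
Table: [186, 324, 172, 680, 84, 424, 407, ., ., ., ., ., ., ., 524, ., 883]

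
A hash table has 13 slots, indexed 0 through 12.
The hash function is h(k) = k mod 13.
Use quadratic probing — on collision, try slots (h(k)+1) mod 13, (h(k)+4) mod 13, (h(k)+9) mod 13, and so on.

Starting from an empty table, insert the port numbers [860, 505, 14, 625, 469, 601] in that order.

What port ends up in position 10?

469

860 hashes to 2; slot 2 is free => place at 2.
505 hashes to 11; slot 11 is free => place at 11.
14 hashes to 1; slot 1 is free => place at 1.
625 hashes to 1; 1,2 taken => place at 5.
469 hashes to 1; 1,2,5 taken => place at 10.
601 hashes to 3; slot 3 is free => place at 3.
Table: [-, 14, 860, 601, -, 625, -, -, -, -, 469, 505, -]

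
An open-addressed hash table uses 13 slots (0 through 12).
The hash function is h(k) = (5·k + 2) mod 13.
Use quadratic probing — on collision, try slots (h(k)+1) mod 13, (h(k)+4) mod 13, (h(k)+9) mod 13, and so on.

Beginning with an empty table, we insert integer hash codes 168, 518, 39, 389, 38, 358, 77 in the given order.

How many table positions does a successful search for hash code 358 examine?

168 hashes to 10; slot 10 is free → place at 10.
518 hashes to 5; slot 5 is free → place at 5.
39 hashes to 2; slot 2 is free → place at 2.
389 hashes to 10; 10 taken → place at 11.
38 hashes to 10; 10,11 taken → place at 1.
358 hashes to 11; 11 taken → place at 12.
77 hashes to 10; 10,11,1 taken → place at 6.
Table: [—, 38, 39, —, —, 518, 77, —, —, —, 168, 389, 358]
Lookup 358: h=11, probe 11,12 → found at 12.

2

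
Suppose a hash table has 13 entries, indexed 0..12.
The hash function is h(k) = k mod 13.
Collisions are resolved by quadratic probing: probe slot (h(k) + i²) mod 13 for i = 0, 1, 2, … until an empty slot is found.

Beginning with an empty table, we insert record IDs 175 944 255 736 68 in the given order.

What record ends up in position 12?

736

175: h=6 => slot 6
944: h=8 => slot 8
255: h=8, probe 8,9 => slot 9
736: h=8, probe 8,9,12 => slot 12
68: h=3 => slot 3
Table: [., ., ., 68, ., ., 175, ., 944, 255, ., ., 736]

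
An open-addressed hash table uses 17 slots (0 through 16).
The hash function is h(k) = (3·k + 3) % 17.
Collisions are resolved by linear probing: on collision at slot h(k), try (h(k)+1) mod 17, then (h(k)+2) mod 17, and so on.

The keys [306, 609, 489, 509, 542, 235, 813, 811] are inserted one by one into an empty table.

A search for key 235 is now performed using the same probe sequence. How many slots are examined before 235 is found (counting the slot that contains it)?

306: h=3 → slot 3
609: h=11 → slot 11
489: h=8 → slot 8
509: h=0 → slot 0
542: h=14 → slot 14
235: h=11, probe 11,12 → slot 12
813: h=11, probe 11,12,13 → slot 13
811: h=5 → slot 5
Table: [509, —, —, 306, —, 811, —, —, 489, —, —, 609, 235, 813, 542, —, —]
Lookup 235: h=11, probe 11,12 → found at 12.

2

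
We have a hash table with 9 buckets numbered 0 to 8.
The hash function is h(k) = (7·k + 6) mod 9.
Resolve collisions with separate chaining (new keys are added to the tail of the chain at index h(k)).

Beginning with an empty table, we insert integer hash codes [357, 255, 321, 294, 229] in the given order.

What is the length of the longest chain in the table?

3

357 → bucket 3
255 → bucket 0
321 → bucket 3 (collision)
294 → bucket 3 (collision)
229 → bucket 7
Final buckets:
0: 255
1: ∅
2: ∅
3: 357 -> 321 -> 294
4: ∅
5: ∅
6: ∅
7: 229
8: ∅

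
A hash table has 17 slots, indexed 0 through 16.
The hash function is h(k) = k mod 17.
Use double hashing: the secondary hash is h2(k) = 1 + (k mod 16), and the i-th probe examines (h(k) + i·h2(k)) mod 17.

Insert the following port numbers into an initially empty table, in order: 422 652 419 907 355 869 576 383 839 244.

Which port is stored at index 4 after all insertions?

244

Insert 422: h=14, slot 14 empty → index 14.
Insert 652: h=6, slot 6 empty → index 6.
Insert 419: h=11, slot 11 empty → index 11.
Insert 907: h=6, h2=12, slot 6 occupied → index 1.
Insert 355: h=15, slot 15 empty → index 15.
Insert 869: h=2, slot 2 empty → index 2.
Insert 576: h=15, h2=1, slot 15 occupied → index 16.
Insert 383: h=9, slot 9 empty → index 9.
Insert 839: h=6, h2=8, slots 6,14 occupied → index 5.
Insert 244: h=6, h2=5, slots 6,11,16 occupied → index 4.
Table: [-, 907, 869, -, 244, 839, 652, -, -, 383, -, 419, -, -, 422, 355, 576]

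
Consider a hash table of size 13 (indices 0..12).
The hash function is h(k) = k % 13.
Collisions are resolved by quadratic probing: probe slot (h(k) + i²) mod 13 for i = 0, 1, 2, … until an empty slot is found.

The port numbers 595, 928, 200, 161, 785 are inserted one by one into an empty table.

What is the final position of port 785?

Insert 595: h=10, slot 10 empty => index 10.
Insert 928: h=5, slot 5 empty => index 5.
Insert 200: h=5, slot 5 occupied => index 6.
Insert 161: h=5, slots 5,6 occupied => index 9.
Insert 785: h=5, slots 5,6,9 occupied => index 1.
Table: [∅, 785, ∅, ∅, ∅, 928, 200, ∅, ∅, 161, 595, ∅, ∅]

1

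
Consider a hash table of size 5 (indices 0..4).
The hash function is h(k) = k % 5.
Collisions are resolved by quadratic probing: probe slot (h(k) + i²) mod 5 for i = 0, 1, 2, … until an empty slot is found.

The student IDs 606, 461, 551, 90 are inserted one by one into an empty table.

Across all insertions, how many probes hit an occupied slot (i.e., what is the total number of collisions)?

606 hashes to 1; slot 1 is free -> place at 1.
461 hashes to 1; 1 taken -> place at 2.
551 hashes to 1; 1,2 taken -> place at 0.
90 hashes to 0; 0,1 taken -> place at 4.
Table: [551, 606, 461, -, 90]

5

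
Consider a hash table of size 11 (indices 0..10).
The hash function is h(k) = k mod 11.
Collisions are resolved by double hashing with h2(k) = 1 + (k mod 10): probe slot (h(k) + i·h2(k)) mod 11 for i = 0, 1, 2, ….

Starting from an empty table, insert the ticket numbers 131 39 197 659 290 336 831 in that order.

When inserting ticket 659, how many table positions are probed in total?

Insert 131: h=10, slot 10 empty => index 10.
Insert 39: h=6, slot 6 empty => index 6.
Insert 197: h=10, h2=8, slot 10 occupied => index 7.
Insert 659: h=10, h2=10, slot 10 occupied => index 9.
Insert 290: h=4, slot 4 empty => index 4.
Insert 336: h=6, h2=7, slot 6 occupied => index 2.
Insert 831: h=6, h2=2, slot 6 occupied => index 8.
Table: [∅, ∅, 336, ∅, 290, ∅, 39, 197, 831, 659, 131]

2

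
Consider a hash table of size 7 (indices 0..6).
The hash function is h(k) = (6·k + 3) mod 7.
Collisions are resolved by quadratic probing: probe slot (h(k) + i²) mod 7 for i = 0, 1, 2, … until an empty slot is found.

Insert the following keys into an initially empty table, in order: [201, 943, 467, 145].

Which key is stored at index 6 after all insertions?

943

201: h=5 => slot 5
943: h=5, probe 5,6 => slot 6
467: h=5, probe 5,6,2 => slot 2
145: h=5, probe 5,6,2,0 => slot 0
Table: [145, ∅, 467, ∅, ∅, 201, 943]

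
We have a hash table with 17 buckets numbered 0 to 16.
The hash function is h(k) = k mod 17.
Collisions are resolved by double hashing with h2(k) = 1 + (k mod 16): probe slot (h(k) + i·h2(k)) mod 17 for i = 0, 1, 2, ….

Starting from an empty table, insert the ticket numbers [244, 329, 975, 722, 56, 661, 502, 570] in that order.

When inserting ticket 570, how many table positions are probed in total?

244 hashes to 6; slot 6 is free → place at 6.
329 hashes to 6, h2=10; 6 taken → place at 16.
975 hashes to 6, h2=16; 6 taken → place at 5.
722 hashes to 8; slot 8 is free → place at 8.
56 hashes to 5, h2=9; 5 taken → place at 14.
661 hashes to 15; slot 15 is free → place at 15.
502 hashes to 9; slot 9 is free → place at 9.
570 hashes to 9, h2=11; 9 taken → place at 3.
Table: [., ., ., 570, ., 975, 244, ., 722, 502, ., ., ., ., 56, 661, 329]

2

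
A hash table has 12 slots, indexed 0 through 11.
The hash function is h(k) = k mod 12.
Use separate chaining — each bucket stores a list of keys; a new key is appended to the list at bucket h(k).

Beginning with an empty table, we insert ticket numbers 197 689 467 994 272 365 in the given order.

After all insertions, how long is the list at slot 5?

3

197 → bucket 5
689 → bucket 5 (collision)
467 → bucket 11
994 → bucket 10
272 → bucket 8
365 → bucket 5 (collision)
Final buckets:
0: .
1: .
2: .
3: .
4: .
5: 197 -> 689 -> 365
6: .
7: .
8: 272
9: .
10: 994
11: 467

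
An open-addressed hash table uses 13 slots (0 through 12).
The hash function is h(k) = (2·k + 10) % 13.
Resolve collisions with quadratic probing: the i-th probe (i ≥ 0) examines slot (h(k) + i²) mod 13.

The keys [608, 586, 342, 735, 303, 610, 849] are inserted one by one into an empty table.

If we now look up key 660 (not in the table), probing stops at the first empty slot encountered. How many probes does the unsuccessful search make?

4

Insert 608: h=4, slot 4 empty -> index 4.
Insert 586: h=12, slot 12 empty -> index 12.
Insert 342: h=5, slot 5 empty -> index 5.
Insert 735: h=11, slot 11 empty -> index 11.
Insert 303: h=5, slot 5 occupied -> index 6.
Insert 610: h=8, slot 8 empty -> index 8.
Insert 849: h=5, slots 5,6 occupied -> index 9.
Table: [—, —, —, —, 608, 342, 303, —, 610, 849, —, 735, 586]
Lookup 660: h=4, probe 4,5,8,0 → slot 0 empty, not found.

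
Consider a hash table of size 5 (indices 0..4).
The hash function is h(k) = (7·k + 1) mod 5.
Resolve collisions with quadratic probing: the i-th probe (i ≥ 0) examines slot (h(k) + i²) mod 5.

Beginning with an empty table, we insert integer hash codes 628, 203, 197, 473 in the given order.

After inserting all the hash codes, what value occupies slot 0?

197

628 hashes to 2; slot 2 is free → place at 2.
203 hashes to 2; 2 taken → place at 3.
197 hashes to 0; slot 0 is free → place at 0.
473 hashes to 2; 2,3 taken → place at 1.
Table: [197, 473, 628, 203, -]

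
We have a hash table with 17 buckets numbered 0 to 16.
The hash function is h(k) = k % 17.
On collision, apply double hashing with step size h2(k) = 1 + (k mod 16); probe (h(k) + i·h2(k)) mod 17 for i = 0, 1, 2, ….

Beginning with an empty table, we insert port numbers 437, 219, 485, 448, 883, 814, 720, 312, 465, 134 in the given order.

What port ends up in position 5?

437 hashes to 12; slot 12 is free → place at 12.
219 hashes to 15; slot 15 is free → place at 15.
485 hashes to 9; slot 9 is free → place at 9.
448 hashes to 6; slot 6 is free → place at 6.
883 hashes to 16; slot 16 is free → place at 16.
814 hashes to 15, h2=15; 15 taken → place at 13.
720 hashes to 6, h2=1; 6 taken → place at 7.
312 hashes to 6, h2=9; 6,15,7,16 taken → place at 8.
465 hashes to 6, h2=2; 6,8 taken → place at 10.
134 hashes to 15, h2=7; 15 taken → place at 5.
Table: [∅, ∅, ∅, ∅, ∅, 134, 448, 720, 312, 485, 465, ∅, 437, 814, ∅, 219, 883]

134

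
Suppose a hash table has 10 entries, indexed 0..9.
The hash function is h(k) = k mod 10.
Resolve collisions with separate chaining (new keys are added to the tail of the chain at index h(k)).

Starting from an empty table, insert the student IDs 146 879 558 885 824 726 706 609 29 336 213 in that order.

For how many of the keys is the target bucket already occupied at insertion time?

5

146 -> bucket 6
879 -> bucket 9
558 -> bucket 8
885 -> bucket 5
824 -> bucket 4
726 -> bucket 6 (collision)
706 -> bucket 6 (collision)
609 -> bucket 9 (collision)
29 -> bucket 9 (collision)
336 -> bucket 6 (collision)
213 -> bucket 3
Final buckets:
0: _
1: _
2: _
3: 213
4: 824
5: 885
6: 146 -> 726 -> 706 -> 336
7: _
8: 558
9: 879 -> 609 -> 29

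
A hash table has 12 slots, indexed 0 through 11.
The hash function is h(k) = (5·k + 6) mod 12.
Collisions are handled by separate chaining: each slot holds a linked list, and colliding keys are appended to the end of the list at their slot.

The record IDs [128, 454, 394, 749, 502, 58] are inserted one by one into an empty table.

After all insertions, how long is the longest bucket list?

4

Insert 128: h=10, bucket 10 empty -> new chain.
Insert 454: h=8, bucket 8 empty -> new chain.
Insert 394: h=8, bucket 8 nonempty -> append to chain.
Insert 749: h=7, bucket 7 empty -> new chain.
Insert 502: h=8, bucket 8 nonempty -> append to chain.
Insert 58: h=8, bucket 8 nonempty -> append to chain.
Final buckets:
0: —
1: —
2: —
3: —
4: —
5: —
6: —
7: 749
8: 454 -> 394 -> 502 -> 58
9: —
10: 128
11: —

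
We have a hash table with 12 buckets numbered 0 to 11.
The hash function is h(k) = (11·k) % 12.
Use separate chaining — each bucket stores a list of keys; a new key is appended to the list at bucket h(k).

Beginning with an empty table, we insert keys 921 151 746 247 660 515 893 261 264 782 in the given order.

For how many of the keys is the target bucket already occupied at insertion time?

Insert 921: h=3, bucket 3 empty → new chain.
Insert 151: h=5, bucket 5 empty → new chain.
Insert 746: h=10, bucket 10 empty → new chain.
Insert 247: h=5, bucket 5 nonempty → append to chain.
Insert 660: h=0, bucket 0 empty → new chain.
Insert 515: h=1, bucket 1 empty → new chain.
Insert 893: h=7, bucket 7 empty → new chain.
Insert 261: h=3, bucket 3 nonempty → append to chain.
Insert 264: h=0, bucket 0 nonempty → append to chain.
Insert 782: h=10, bucket 10 nonempty → append to chain.
Final buckets:
0: 660 -> 264
1: 515
2: —
3: 921 -> 261
4: —
5: 151 -> 247
6: —
7: 893
8: —
9: —
10: 746 -> 782
11: —

4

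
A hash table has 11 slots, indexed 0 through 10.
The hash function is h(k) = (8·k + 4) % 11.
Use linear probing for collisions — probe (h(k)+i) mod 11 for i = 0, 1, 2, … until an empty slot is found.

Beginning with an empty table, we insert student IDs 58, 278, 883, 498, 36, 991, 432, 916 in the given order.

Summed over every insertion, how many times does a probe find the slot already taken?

58 hashes to 6; slot 6 is free → place at 6.
278 hashes to 6; 6 taken → place at 7.
883 hashes to 6; 6,7 taken → place at 8.
498 hashes to 6; 6,7,8 taken → place at 9.
36 hashes to 6; 6,7,8,9 taken → place at 10.
991 hashes to 1; slot 1 is free → place at 1.
432 hashes to 6; 6,7,8,9,10 taken → place at 0.
916 hashes to 6; 6,7,8,9,10,0,1 taken → place at 2.
Table: [432, 991, 916, ., ., ., 58, 278, 883, 498, 36]

22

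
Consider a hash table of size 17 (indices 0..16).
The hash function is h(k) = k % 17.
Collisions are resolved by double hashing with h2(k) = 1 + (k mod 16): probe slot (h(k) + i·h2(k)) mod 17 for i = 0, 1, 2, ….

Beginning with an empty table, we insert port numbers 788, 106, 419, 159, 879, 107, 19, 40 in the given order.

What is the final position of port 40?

Insert 788: h=6, slot 6 empty -> index 6.
Insert 106: h=4, slot 4 empty -> index 4.
Insert 419: h=11, slot 11 empty -> index 11.
Insert 159: h=6, h2=16, slot 6 occupied -> index 5.
Insert 879: h=12, slot 12 empty -> index 12.
Insert 107: h=5, h2=12, slot 5 occupied -> index 0.
Insert 19: h=2, slot 2 empty -> index 2.
Insert 40: h=6, h2=9, slot 6 occupied -> index 15.
Table: [107, _, 19, _, 106, 159, 788, _, _, _, _, 419, 879, _, _, 40, _]

15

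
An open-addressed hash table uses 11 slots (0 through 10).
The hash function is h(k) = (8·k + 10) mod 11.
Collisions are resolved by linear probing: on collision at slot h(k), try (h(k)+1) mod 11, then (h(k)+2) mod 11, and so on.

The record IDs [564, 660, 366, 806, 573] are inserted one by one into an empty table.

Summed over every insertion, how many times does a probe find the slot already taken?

3

Insert 564: h=1, slot 1 empty → index 1.
Insert 660: h=10, slot 10 empty → index 10.
Insert 366: h=1, slot 1 occupied → index 2.
Insert 806: h=1, slots 1,2 occupied → index 3.
Insert 573: h=7, slot 7 empty → index 7.
Table: [∅, 564, 366, 806, ∅, ∅, ∅, 573, ∅, ∅, 660]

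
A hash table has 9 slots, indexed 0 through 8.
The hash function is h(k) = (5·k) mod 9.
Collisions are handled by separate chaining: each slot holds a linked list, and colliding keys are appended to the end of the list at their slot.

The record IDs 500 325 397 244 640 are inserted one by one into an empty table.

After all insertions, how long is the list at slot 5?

4

Insert 500: h=7, bucket 7 empty -> new chain.
Insert 325: h=5, bucket 5 empty -> new chain.
Insert 397: h=5, bucket 5 nonempty -> append to chain.
Insert 244: h=5, bucket 5 nonempty -> append to chain.
Insert 640: h=5, bucket 5 nonempty -> append to chain.
Final buckets:
0: -
1: -
2: -
3: -
4: -
5: 325 -> 397 -> 244 -> 640
6: -
7: 500
8: -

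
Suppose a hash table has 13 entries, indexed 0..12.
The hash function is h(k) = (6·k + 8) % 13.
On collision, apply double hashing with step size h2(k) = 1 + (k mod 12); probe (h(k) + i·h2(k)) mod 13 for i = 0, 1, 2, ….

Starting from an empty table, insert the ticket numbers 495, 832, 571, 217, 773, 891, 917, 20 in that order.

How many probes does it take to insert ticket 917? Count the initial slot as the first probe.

2

Insert 495: h=1, slot 1 empty → index 1.
Insert 832: h=8, slot 8 empty → index 8.
Insert 571: h=2, slot 2 empty → index 2.
Insert 217: h=10, slot 10 empty → index 10.
Insert 773: h=5, slot 5 empty → index 5.
Insert 891: h=11, slot 11 empty → index 11.
Insert 917: h=11, h2=6, slot 11 occupied → index 4.
Insert 20: h=11, h2=9, slot 11 occupied → index 7.
Table: [_, 495, 571, _, 917, 773, _, 20, 832, _, 217, 891, _]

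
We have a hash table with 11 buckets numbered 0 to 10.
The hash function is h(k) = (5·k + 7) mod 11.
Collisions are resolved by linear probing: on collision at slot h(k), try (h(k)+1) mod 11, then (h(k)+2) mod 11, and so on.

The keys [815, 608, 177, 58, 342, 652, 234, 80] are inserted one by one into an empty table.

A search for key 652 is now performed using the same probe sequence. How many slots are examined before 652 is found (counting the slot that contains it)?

6

815 hashes to 1; slot 1 is free -> place at 1.
608 hashes to 0; slot 0 is free -> place at 0.
177 hashes to 1; 1 taken -> place at 2.
58 hashes to 0; 0,1,2 taken -> place at 3.
342 hashes to 1; 1,2,3 taken -> place at 4.
652 hashes to 0; 0,1,2,3,4 taken -> place at 5.
234 hashes to 0; 0,1,2,3,4,5 taken -> place at 6.
80 hashes to 0; 0,1,2,3,4,5,6 taken -> place at 7.
Table: [608, 815, 177, 58, 342, 652, 234, 80, ., ., .]
Lookup 652: h=0, probe 0,1,2,3,4,5 → found at 5.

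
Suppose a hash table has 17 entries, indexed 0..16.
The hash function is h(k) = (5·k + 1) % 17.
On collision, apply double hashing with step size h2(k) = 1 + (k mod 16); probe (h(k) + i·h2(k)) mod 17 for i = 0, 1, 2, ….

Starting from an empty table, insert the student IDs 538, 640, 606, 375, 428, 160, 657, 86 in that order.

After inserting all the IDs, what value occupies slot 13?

538: h=5 => slot 5
640: h=5, h2=1, probe 5,6 => slot 6
606: h=5, h2=15, probe 5,3 => slot 3
375: h=6, h2=8, probe 6,14 => slot 14
428: h=16 => slot 16
160: h=2 => slot 2
657: h=5, h2=2, probe 5,7 => slot 7
86: h=6, h2=7, probe 6,13 => slot 13
Table: [—, —, 160, 606, —, 538, 640, 657, —, —, —, —, —, 86, 375, —, 428]

86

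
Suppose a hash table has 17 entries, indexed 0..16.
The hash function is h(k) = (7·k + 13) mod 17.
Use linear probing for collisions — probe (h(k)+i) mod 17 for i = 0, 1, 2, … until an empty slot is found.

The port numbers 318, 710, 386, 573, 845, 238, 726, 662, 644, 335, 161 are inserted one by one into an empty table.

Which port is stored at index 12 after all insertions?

Insert 318: h=12, slot 12 empty => index 12.
Insert 710: h=2, slot 2 empty => index 2.
Insert 386: h=12, slot 12 occupied => index 13.
Insert 573: h=12, slots 12,13 occupied => index 14.
Insert 845: h=12, slots 12,13,14 occupied => index 15.
Insert 238: h=13, slots 13,14,15 occupied => index 16.
Insert 726: h=12, slots 12,13,14,15,16 occupied => index 0.
Insert 662: h=6, slot 6 empty => index 6.
Insert 644: h=16, slots 16,0 occupied => index 1.
Insert 335: h=12, slots 12,13,14,15,16,0,1,2 occupied => index 3.
Insert 161: h=1, slots 1,2,3 occupied => index 4.
Table: [726, 644, 710, 335, 161, —, 662, —, —, —, —, —, 318, 386, 573, 845, 238]

318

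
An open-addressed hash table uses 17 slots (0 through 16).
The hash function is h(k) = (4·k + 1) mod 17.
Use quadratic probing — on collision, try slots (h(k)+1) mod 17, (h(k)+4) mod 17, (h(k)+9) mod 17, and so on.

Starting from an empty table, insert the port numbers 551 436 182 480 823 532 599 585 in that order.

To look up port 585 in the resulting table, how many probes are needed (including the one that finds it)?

551: h=12 => slot 12
436: h=11 => slot 11
182: h=15 => slot 15
480: h=0 => slot 0
823: h=12, probe 12,13 => slot 13
532: h=4 => slot 4
599: h=0, probe 0,1 => slot 1
585: h=12, probe 12,13,16 => slot 16
Table: [480, 599, -, -, 532, -, -, -, -, -, -, 436, 551, 823, -, 182, 585]
Lookup 585: h=12, probe 12,13,16 → found at 16.

3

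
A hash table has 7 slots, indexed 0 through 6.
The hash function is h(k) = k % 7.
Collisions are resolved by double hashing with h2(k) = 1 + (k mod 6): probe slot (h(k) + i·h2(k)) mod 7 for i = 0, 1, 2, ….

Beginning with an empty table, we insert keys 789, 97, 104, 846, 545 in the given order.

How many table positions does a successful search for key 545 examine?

3

789: h=5 → slot 5
97: h=6 → slot 6
104: h=6, h2=3, probe 6,2 → slot 2
846: h=6, h2=1, probe 6,0 → slot 0
545: h=6, h2=6, probe 6,5,4 → slot 4
Table: [846, ., 104, ., 545, 789, 97]
Lookup 545: h=6, h2=6, probe 6,5,4 → found at 4.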